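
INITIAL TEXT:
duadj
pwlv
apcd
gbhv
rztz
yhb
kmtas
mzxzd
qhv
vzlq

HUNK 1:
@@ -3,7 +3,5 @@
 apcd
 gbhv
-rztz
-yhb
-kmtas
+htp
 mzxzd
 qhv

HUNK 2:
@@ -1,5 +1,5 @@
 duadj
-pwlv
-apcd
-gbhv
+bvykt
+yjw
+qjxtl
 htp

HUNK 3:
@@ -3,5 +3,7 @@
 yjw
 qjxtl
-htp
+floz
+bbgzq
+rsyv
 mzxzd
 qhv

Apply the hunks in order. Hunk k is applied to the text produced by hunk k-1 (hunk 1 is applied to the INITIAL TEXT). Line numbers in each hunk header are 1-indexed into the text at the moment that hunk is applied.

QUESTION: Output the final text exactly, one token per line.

Hunk 1: at line 3 remove [rztz,yhb,kmtas] add [htp] -> 8 lines: duadj pwlv apcd gbhv htp mzxzd qhv vzlq
Hunk 2: at line 1 remove [pwlv,apcd,gbhv] add [bvykt,yjw,qjxtl] -> 8 lines: duadj bvykt yjw qjxtl htp mzxzd qhv vzlq
Hunk 3: at line 3 remove [htp] add [floz,bbgzq,rsyv] -> 10 lines: duadj bvykt yjw qjxtl floz bbgzq rsyv mzxzd qhv vzlq

Answer: duadj
bvykt
yjw
qjxtl
floz
bbgzq
rsyv
mzxzd
qhv
vzlq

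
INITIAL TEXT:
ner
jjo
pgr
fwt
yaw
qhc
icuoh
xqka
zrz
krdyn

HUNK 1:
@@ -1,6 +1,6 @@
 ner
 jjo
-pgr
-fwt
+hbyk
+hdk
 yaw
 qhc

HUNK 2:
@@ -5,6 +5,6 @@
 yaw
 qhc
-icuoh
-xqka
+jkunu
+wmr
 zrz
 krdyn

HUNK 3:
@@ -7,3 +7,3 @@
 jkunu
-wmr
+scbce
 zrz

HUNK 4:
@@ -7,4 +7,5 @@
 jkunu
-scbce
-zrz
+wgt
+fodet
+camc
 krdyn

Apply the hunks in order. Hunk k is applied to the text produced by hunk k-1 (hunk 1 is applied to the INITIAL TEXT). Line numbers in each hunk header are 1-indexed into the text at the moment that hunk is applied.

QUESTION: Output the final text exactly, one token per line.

Hunk 1: at line 1 remove [pgr,fwt] add [hbyk,hdk] -> 10 lines: ner jjo hbyk hdk yaw qhc icuoh xqka zrz krdyn
Hunk 2: at line 5 remove [icuoh,xqka] add [jkunu,wmr] -> 10 lines: ner jjo hbyk hdk yaw qhc jkunu wmr zrz krdyn
Hunk 3: at line 7 remove [wmr] add [scbce] -> 10 lines: ner jjo hbyk hdk yaw qhc jkunu scbce zrz krdyn
Hunk 4: at line 7 remove [scbce,zrz] add [wgt,fodet,camc] -> 11 lines: ner jjo hbyk hdk yaw qhc jkunu wgt fodet camc krdyn

Answer: ner
jjo
hbyk
hdk
yaw
qhc
jkunu
wgt
fodet
camc
krdyn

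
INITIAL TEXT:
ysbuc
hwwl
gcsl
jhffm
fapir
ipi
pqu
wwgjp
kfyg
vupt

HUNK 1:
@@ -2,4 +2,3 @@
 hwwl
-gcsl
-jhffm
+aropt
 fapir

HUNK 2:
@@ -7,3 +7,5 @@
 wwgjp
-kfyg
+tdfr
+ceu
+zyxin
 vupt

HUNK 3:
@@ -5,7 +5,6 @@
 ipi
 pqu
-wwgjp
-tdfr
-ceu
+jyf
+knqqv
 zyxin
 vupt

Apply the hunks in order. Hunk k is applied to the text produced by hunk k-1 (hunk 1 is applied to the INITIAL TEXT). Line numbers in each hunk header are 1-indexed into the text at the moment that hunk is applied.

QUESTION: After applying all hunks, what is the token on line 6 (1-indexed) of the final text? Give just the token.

Hunk 1: at line 2 remove [gcsl,jhffm] add [aropt] -> 9 lines: ysbuc hwwl aropt fapir ipi pqu wwgjp kfyg vupt
Hunk 2: at line 7 remove [kfyg] add [tdfr,ceu,zyxin] -> 11 lines: ysbuc hwwl aropt fapir ipi pqu wwgjp tdfr ceu zyxin vupt
Hunk 3: at line 5 remove [wwgjp,tdfr,ceu] add [jyf,knqqv] -> 10 lines: ysbuc hwwl aropt fapir ipi pqu jyf knqqv zyxin vupt
Final line 6: pqu

Answer: pqu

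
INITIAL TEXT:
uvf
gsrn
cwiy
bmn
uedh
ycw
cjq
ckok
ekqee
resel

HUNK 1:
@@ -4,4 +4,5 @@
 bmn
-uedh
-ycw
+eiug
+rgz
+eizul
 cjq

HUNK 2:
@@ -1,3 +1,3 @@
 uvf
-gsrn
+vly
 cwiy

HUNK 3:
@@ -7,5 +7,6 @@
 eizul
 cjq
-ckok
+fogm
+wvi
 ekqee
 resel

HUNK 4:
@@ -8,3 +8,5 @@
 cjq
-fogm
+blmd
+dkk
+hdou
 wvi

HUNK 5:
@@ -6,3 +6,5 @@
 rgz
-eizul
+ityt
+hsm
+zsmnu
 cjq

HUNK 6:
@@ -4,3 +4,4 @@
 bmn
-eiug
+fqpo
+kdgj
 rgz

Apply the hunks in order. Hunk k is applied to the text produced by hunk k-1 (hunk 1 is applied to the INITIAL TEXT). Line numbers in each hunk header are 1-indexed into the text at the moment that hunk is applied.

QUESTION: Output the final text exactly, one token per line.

Hunk 1: at line 4 remove [uedh,ycw] add [eiug,rgz,eizul] -> 11 lines: uvf gsrn cwiy bmn eiug rgz eizul cjq ckok ekqee resel
Hunk 2: at line 1 remove [gsrn] add [vly] -> 11 lines: uvf vly cwiy bmn eiug rgz eizul cjq ckok ekqee resel
Hunk 3: at line 7 remove [ckok] add [fogm,wvi] -> 12 lines: uvf vly cwiy bmn eiug rgz eizul cjq fogm wvi ekqee resel
Hunk 4: at line 8 remove [fogm] add [blmd,dkk,hdou] -> 14 lines: uvf vly cwiy bmn eiug rgz eizul cjq blmd dkk hdou wvi ekqee resel
Hunk 5: at line 6 remove [eizul] add [ityt,hsm,zsmnu] -> 16 lines: uvf vly cwiy bmn eiug rgz ityt hsm zsmnu cjq blmd dkk hdou wvi ekqee resel
Hunk 6: at line 4 remove [eiug] add [fqpo,kdgj] -> 17 lines: uvf vly cwiy bmn fqpo kdgj rgz ityt hsm zsmnu cjq blmd dkk hdou wvi ekqee resel

Answer: uvf
vly
cwiy
bmn
fqpo
kdgj
rgz
ityt
hsm
zsmnu
cjq
blmd
dkk
hdou
wvi
ekqee
resel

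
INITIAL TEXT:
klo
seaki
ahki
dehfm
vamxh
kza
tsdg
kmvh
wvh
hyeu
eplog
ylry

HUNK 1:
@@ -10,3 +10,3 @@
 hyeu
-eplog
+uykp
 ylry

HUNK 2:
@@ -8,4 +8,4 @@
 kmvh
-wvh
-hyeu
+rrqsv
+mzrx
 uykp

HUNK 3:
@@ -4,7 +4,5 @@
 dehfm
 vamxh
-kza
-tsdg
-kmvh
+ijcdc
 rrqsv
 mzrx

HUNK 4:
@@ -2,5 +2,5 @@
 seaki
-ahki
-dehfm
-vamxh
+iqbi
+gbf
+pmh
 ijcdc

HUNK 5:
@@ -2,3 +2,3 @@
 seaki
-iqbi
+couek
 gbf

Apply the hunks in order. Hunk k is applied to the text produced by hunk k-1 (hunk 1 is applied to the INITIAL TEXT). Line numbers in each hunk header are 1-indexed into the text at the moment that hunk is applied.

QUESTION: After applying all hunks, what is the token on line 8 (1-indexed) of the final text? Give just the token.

Answer: mzrx

Derivation:
Hunk 1: at line 10 remove [eplog] add [uykp] -> 12 lines: klo seaki ahki dehfm vamxh kza tsdg kmvh wvh hyeu uykp ylry
Hunk 2: at line 8 remove [wvh,hyeu] add [rrqsv,mzrx] -> 12 lines: klo seaki ahki dehfm vamxh kza tsdg kmvh rrqsv mzrx uykp ylry
Hunk 3: at line 4 remove [kza,tsdg,kmvh] add [ijcdc] -> 10 lines: klo seaki ahki dehfm vamxh ijcdc rrqsv mzrx uykp ylry
Hunk 4: at line 2 remove [ahki,dehfm,vamxh] add [iqbi,gbf,pmh] -> 10 lines: klo seaki iqbi gbf pmh ijcdc rrqsv mzrx uykp ylry
Hunk 5: at line 2 remove [iqbi] add [couek] -> 10 lines: klo seaki couek gbf pmh ijcdc rrqsv mzrx uykp ylry
Final line 8: mzrx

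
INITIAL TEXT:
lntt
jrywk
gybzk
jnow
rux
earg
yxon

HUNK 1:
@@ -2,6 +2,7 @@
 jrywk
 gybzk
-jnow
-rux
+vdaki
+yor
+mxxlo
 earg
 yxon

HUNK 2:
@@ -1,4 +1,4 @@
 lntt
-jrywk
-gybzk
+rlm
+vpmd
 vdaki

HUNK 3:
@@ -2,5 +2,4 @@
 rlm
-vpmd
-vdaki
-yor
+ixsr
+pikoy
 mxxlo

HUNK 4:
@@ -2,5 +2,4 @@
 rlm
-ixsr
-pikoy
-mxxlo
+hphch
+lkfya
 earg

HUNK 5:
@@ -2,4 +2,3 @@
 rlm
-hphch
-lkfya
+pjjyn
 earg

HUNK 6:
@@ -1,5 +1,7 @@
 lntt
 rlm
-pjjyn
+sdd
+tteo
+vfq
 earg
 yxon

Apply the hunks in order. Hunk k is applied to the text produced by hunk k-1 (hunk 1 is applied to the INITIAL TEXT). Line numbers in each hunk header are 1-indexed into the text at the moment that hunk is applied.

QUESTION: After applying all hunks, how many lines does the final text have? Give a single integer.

Hunk 1: at line 2 remove [jnow,rux] add [vdaki,yor,mxxlo] -> 8 lines: lntt jrywk gybzk vdaki yor mxxlo earg yxon
Hunk 2: at line 1 remove [jrywk,gybzk] add [rlm,vpmd] -> 8 lines: lntt rlm vpmd vdaki yor mxxlo earg yxon
Hunk 3: at line 2 remove [vpmd,vdaki,yor] add [ixsr,pikoy] -> 7 lines: lntt rlm ixsr pikoy mxxlo earg yxon
Hunk 4: at line 2 remove [ixsr,pikoy,mxxlo] add [hphch,lkfya] -> 6 lines: lntt rlm hphch lkfya earg yxon
Hunk 5: at line 2 remove [hphch,lkfya] add [pjjyn] -> 5 lines: lntt rlm pjjyn earg yxon
Hunk 6: at line 1 remove [pjjyn] add [sdd,tteo,vfq] -> 7 lines: lntt rlm sdd tteo vfq earg yxon
Final line count: 7

Answer: 7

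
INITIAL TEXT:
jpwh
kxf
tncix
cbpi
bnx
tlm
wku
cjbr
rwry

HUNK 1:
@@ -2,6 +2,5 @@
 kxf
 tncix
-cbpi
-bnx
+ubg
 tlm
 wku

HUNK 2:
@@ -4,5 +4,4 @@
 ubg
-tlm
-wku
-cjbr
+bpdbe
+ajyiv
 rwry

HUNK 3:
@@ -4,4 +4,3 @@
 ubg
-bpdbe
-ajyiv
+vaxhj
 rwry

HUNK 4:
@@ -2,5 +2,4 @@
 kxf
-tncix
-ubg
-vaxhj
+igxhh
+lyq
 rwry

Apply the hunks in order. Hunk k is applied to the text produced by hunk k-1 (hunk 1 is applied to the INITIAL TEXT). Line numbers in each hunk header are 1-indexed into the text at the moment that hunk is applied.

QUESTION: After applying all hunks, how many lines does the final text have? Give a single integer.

Answer: 5

Derivation:
Hunk 1: at line 2 remove [cbpi,bnx] add [ubg] -> 8 lines: jpwh kxf tncix ubg tlm wku cjbr rwry
Hunk 2: at line 4 remove [tlm,wku,cjbr] add [bpdbe,ajyiv] -> 7 lines: jpwh kxf tncix ubg bpdbe ajyiv rwry
Hunk 3: at line 4 remove [bpdbe,ajyiv] add [vaxhj] -> 6 lines: jpwh kxf tncix ubg vaxhj rwry
Hunk 4: at line 2 remove [tncix,ubg,vaxhj] add [igxhh,lyq] -> 5 lines: jpwh kxf igxhh lyq rwry
Final line count: 5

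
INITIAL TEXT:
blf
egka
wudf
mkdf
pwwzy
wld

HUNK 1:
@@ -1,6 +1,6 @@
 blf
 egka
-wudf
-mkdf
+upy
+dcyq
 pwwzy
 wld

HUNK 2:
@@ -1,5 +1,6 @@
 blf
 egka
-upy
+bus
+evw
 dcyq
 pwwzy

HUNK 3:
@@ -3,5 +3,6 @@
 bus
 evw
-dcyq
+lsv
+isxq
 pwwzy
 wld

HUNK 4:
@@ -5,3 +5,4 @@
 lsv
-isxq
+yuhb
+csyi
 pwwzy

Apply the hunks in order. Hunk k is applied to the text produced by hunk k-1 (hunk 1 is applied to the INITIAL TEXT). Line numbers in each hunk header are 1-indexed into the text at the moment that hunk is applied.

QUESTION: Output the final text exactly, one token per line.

Hunk 1: at line 1 remove [wudf,mkdf] add [upy,dcyq] -> 6 lines: blf egka upy dcyq pwwzy wld
Hunk 2: at line 1 remove [upy] add [bus,evw] -> 7 lines: blf egka bus evw dcyq pwwzy wld
Hunk 3: at line 3 remove [dcyq] add [lsv,isxq] -> 8 lines: blf egka bus evw lsv isxq pwwzy wld
Hunk 4: at line 5 remove [isxq] add [yuhb,csyi] -> 9 lines: blf egka bus evw lsv yuhb csyi pwwzy wld

Answer: blf
egka
bus
evw
lsv
yuhb
csyi
pwwzy
wld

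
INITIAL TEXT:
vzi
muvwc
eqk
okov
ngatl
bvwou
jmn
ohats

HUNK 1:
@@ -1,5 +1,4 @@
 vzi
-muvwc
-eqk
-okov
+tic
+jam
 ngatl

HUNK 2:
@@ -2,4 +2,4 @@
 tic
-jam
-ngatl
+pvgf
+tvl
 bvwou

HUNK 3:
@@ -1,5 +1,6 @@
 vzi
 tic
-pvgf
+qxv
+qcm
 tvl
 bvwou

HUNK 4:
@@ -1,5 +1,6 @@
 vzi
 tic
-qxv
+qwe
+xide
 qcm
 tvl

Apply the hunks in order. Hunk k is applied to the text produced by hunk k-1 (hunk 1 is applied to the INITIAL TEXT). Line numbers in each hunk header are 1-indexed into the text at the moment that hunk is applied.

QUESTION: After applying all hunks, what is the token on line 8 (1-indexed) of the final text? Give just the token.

Hunk 1: at line 1 remove [muvwc,eqk,okov] add [tic,jam] -> 7 lines: vzi tic jam ngatl bvwou jmn ohats
Hunk 2: at line 2 remove [jam,ngatl] add [pvgf,tvl] -> 7 lines: vzi tic pvgf tvl bvwou jmn ohats
Hunk 3: at line 1 remove [pvgf] add [qxv,qcm] -> 8 lines: vzi tic qxv qcm tvl bvwou jmn ohats
Hunk 4: at line 1 remove [qxv] add [qwe,xide] -> 9 lines: vzi tic qwe xide qcm tvl bvwou jmn ohats
Final line 8: jmn

Answer: jmn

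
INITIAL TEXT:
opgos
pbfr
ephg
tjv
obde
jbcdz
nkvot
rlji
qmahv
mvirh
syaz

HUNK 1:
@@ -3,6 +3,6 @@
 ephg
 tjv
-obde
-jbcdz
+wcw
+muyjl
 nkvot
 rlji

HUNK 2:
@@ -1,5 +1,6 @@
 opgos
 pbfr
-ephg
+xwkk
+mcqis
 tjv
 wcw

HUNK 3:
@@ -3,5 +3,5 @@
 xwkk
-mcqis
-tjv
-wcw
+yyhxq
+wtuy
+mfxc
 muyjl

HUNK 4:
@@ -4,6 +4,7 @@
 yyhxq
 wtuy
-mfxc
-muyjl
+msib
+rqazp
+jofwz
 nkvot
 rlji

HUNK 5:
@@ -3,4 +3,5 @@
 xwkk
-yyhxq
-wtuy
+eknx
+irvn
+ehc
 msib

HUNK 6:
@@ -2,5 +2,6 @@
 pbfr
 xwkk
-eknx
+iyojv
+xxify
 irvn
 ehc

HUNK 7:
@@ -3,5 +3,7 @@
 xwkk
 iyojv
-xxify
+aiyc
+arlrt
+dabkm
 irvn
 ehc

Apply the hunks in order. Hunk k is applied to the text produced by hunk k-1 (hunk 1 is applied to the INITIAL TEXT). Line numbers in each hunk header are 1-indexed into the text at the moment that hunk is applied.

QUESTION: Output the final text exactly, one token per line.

Hunk 1: at line 3 remove [obde,jbcdz] add [wcw,muyjl] -> 11 lines: opgos pbfr ephg tjv wcw muyjl nkvot rlji qmahv mvirh syaz
Hunk 2: at line 1 remove [ephg] add [xwkk,mcqis] -> 12 lines: opgos pbfr xwkk mcqis tjv wcw muyjl nkvot rlji qmahv mvirh syaz
Hunk 3: at line 3 remove [mcqis,tjv,wcw] add [yyhxq,wtuy,mfxc] -> 12 lines: opgos pbfr xwkk yyhxq wtuy mfxc muyjl nkvot rlji qmahv mvirh syaz
Hunk 4: at line 4 remove [mfxc,muyjl] add [msib,rqazp,jofwz] -> 13 lines: opgos pbfr xwkk yyhxq wtuy msib rqazp jofwz nkvot rlji qmahv mvirh syaz
Hunk 5: at line 3 remove [yyhxq,wtuy] add [eknx,irvn,ehc] -> 14 lines: opgos pbfr xwkk eknx irvn ehc msib rqazp jofwz nkvot rlji qmahv mvirh syaz
Hunk 6: at line 2 remove [eknx] add [iyojv,xxify] -> 15 lines: opgos pbfr xwkk iyojv xxify irvn ehc msib rqazp jofwz nkvot rlji qmahv mvirh syaz
Hunk 7: at line 3 remove [xxify] add [aiyc,arlrt,dabkm] -> 17 lines: opgos pbfr xwkk iyojv aiyc arlrt dabkm irvn ehc msib rqazp jofwz nkvot rlji qmahv mvirh syaz

Answer: opgos
pbfr
xwkk
iyojv
aiyc
arlrt
dabkm
irvn
ehc
msib
rqazp
jofwz
nkvot
rlji
qmahv
mvirh
syaz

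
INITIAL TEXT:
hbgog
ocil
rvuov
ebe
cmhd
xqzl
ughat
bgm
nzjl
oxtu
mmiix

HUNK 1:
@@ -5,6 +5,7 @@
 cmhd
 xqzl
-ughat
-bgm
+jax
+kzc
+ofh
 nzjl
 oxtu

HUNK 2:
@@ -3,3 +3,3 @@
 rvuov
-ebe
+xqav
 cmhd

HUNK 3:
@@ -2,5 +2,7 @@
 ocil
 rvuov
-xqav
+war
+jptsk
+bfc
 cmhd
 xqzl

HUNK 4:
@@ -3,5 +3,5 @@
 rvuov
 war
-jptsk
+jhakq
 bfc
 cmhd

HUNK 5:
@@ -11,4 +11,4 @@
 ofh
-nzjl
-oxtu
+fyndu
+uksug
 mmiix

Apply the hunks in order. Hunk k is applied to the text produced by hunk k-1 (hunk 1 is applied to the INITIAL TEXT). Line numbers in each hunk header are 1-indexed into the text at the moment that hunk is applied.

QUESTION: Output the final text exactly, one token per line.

Hunk 1: at line 5 remove [ughat,bgm] add [jax,kzc,ofh] -> 12 lines: hbgog ocil rvuov ebe cmhd xqzl jax kzc ofh nzjl oxtu mmiix
Hunk 2: at line 3 remove [ebe] add [xqav] -> 12 lines: hbgog ocil rvuov xqav cmhd xqzl jax kzc ofh nzjl oxtu mmiix
Hunk 3: at line 2 remove [xqav] add [war,jptsk,bfc] -> 14 lines: hbgog ocil rvuov war jptsk bfc cmhd xqzl jax kzc ofh nzjl oxtu mmiix
Hunk 4: at line 3 remove [jptsk] add [jhakq] -> 14 lines: hbgog ocil rvuov war jhakq bfc cmhd xqzl jax kzc ofh nzjl oxtu mmiix
Hunk 5: at line 11 remove [nzjl,oxtu] add [fyndu,uksug] -> 14 lines: hbgog ocil rvuov war jhakq bfc cmhd xqzl jax kzc ofh fyndu uksug mmiix

Answer: hbgog
ocil
rvuov
war
jhakq
bfc
cmhd
xqzl
jax
kzc
ofh
fyndu
uksug
mmiix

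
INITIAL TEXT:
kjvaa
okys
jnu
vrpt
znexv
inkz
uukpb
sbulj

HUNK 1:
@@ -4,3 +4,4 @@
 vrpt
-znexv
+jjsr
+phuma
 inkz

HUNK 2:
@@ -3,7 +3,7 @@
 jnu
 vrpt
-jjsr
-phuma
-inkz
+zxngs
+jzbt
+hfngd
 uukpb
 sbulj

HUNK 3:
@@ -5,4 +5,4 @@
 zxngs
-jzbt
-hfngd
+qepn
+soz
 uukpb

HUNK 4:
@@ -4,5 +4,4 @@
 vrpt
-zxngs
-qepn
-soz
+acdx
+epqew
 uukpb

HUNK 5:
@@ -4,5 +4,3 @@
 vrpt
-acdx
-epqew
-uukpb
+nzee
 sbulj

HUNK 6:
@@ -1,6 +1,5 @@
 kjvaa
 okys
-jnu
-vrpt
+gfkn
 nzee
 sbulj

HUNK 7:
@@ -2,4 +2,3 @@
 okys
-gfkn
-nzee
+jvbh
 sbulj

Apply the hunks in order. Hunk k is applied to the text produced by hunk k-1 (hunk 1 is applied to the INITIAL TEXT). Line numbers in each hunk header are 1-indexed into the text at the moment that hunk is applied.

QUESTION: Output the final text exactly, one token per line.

Hunk 1: at line 4 remove [znexv] add [jjsr,phuma] -> 9 lines: kjvaa okys jnu vrpt jjsr phuma inkz uukpb sbulj
Hunk 2: at line 3 remove [jjsr,phuma,inkz] add [zxngs,jzbt,hfngd] -> 9 lines: kjvaa okys jnu vrpt zxngs jzbt hfngd uukpb sbulj
Hunk 3: at line 5 remove [jzbt,hfngd] add [qepn,soz] -> 9 lines: kjvaa okys jnu vrpt zxngs qepn soz uukpb sbulj
Hunk 4: at line 4 remove [zxngs,qepn,soz] add [acdx,epqew] -> 8 lines: kjvaa okys jnu vrpt acdx epqew uukpb sbulj
Hunk 5: at line 4 remove [acdx,epqew,uukpb] add [nzee] -> 6 lines: kjvaa okys jnu vrpt nzee sbulj
Hunk 6: at line 1 remove [jnu,vrpt] add [gfkn] -> 5 lines: kjvaa okys gfkn nzee sbulj
Hunk 7: at line 2 remove [gfkn,nzee] add [jvbh] -> 4 lines: kjvaa okys jvbh sbulj

Answer: kjvaa
okys
jvbh
sbulj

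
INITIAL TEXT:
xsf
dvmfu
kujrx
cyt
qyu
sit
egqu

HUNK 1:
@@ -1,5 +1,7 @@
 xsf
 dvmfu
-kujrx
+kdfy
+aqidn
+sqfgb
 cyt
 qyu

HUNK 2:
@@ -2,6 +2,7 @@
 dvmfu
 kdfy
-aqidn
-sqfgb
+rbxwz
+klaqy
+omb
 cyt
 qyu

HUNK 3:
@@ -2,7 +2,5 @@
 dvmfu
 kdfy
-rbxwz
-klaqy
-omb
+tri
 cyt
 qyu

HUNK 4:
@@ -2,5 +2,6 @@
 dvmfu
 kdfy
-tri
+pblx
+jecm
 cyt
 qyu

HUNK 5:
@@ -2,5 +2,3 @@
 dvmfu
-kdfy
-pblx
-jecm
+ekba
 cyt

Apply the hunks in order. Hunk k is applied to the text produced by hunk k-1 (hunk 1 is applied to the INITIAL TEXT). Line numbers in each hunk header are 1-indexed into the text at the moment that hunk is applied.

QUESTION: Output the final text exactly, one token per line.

Answer: xsf
dvmfu
ekba
cyt
qyu
sit
egqu

Derivation:
Hunk 1: at line 1 remove [kujrx] add [kdfy,aqidn,sqfgb] -> 9 lines: xsf dvmfu kdfy aqidn sqfgb cyt qyu sit egqu
Hunk 2: at line 2 remove [aqidn,sqfgb] add [rbxwz,klaqy,omb] -> 10 lines: xsf dvmfu kdfy rbxwz klaqy omb cyt qyu sit egqu
Hunk 3: at line 2 remove [rbxwz,klaqy,omb] add [tri] -> 8 lines: xsf dvmfu kdfy tri cyt qyu sit egqu
Hunk 4: at line 2 remove [tri] add [pblx,jecm] -> 9 lines: xsf dvmfu kdfy pblx jecm cyt qyu sit egqu
Hunk 5: at line 2 remove [kdfy,pblx,jecm] add [ekba] -> 7 lines: xsf dvmfu ekba cyt qyu sit egqu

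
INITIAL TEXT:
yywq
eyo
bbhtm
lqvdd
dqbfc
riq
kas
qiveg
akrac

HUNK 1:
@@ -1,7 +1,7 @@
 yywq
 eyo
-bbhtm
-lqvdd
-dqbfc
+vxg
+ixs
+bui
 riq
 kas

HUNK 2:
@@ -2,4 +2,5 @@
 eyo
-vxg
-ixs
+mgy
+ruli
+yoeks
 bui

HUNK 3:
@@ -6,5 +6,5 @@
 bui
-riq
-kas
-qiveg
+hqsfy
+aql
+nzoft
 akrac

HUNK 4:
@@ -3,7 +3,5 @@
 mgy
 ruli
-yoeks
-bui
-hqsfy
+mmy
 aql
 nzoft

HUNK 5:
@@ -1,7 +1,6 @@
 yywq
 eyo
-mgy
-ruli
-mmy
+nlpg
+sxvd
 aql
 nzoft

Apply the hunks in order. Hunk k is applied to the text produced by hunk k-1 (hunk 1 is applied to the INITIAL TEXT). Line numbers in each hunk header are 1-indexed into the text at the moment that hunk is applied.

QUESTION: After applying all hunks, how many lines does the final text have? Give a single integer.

Answer: 7

Derivation:
Hunk 1: at line 1 remove [bbhtm,lqvdd,dqbfc] add [vxg,ixs,bui] -> 9 lines: yywq eyo vxg ixs bui riq kas qiveg akrac
Hunk 2: at line 2 remove [vxg,ixs] add [mgy,ruli,yoeks] -> 10 lines: yywq eyo mgy ruli yoeks bui riq kas qiveg akrac
Hunk 3: at line 6 remove [riq,kas,qiveg] add [hqsfy,aql,nzoft] -> 10 lines: yywq eyo mgy ruli yoeks bui hqsfy aql nzoft akrac
Hunk 4: at line 3 remove [yoeks,bui,hqsfy] add [mmy] -> 8 lines: yywq eyo mgy ruli mmy aql nzoft akrac
Hunk 5: at line 1 remove [mgy,ruli,mmy] add [nlpg,sxvd] -> 7 lines: yywq eyo nlpg sxvd aql nzoft akrac
Final line count: 7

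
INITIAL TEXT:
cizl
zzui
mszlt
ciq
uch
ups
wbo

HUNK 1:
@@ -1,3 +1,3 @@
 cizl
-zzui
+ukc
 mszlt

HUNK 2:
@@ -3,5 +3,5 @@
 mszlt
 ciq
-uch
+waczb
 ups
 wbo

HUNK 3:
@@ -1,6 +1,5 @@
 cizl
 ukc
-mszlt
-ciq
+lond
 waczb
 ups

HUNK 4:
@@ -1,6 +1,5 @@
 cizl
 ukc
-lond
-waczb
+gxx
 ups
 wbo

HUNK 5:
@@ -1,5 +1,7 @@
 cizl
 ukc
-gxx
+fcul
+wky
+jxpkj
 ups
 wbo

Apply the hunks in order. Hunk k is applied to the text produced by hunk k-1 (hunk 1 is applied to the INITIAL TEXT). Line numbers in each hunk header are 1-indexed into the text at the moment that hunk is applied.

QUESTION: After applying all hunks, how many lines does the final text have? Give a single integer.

Hunk 1: at line 1 remove [zzui] add [ukc] -> 7 lines: cizl ukc mszlt ciq uch ups wbo
Hunk 2: at line 3 remove [uch] add [waczb] -> 7 lines: cizl ukc mszlt ciq waczb ups wbo
Hunk 3: at line 1 remove [mszlt,ciq] add [lond] -> 6 lines: cizl ukc lond waczb ups wbo
Hunk 4: at line 1 remove [lond,waczb] add [gxx] -> 5 lines: cizl ukc gxx ups wbo
Hunk 5: at line 1 remove [gxx] add [fcul,wky,jxpkj] -> 7 lines: cizl ukc fcul wky jxpkj ups wbo
Final line count: 7

Answer: 7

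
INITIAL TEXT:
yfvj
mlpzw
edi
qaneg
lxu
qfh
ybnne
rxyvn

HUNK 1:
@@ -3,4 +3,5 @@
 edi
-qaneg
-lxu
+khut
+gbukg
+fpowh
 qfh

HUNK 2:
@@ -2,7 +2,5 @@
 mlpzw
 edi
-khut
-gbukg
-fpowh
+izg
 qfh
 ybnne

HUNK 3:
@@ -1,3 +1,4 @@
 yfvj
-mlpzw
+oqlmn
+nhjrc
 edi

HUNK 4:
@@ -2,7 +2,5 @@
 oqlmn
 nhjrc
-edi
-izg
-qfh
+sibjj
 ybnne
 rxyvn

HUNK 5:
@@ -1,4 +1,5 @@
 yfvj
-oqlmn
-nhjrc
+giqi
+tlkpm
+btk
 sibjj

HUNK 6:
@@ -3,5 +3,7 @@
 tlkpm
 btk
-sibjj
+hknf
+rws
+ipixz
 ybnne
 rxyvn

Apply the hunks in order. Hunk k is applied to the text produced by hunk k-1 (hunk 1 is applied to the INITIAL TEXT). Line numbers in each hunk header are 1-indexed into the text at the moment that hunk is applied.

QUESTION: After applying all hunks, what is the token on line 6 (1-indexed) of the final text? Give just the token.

Answer: rws

Derivation:
Hunk 1: at line 3 remove [qaneg,lxu] add [khut,gbukg,fpowh] -> 9 lines: yfvj mlpzw edi khut gbukg fpowh qfh ybnne rxyvn
Hunk 2: at line 2 remove [khut,gbukg,fpowh] add [izg] -> 7 lines: yfvj mlpzw edi izg qfh ybnne rxyvn
Hunk 3: at line 1 remove [mlpzw] add [oqlmn,nhjrc] -> 8 lines: yfvj oqlmn nhjrc edi izg qfh ybnne rxyvn
Hunk 4: at line 2 remove [edi,izg,qfh] add [sibjj] -> 6 lines: yfvj oqlmn nhjrc sibjj ybnne rxyvn
Hunk 5: at line 1 remove [oqlmn,nhjrc] add [giqi,tlkpm,btk] -> 7 lines: yfvj giqi tlkpm btk sibjj ybnne rxyvn
Hunk 6: at line 3 remove [sibjj] add [hknf,rws,ipixz] -> 9 lines: yfvj giqi tlkpm btk hknf rws ipixz ybnne rxyvn
Final line 6: rws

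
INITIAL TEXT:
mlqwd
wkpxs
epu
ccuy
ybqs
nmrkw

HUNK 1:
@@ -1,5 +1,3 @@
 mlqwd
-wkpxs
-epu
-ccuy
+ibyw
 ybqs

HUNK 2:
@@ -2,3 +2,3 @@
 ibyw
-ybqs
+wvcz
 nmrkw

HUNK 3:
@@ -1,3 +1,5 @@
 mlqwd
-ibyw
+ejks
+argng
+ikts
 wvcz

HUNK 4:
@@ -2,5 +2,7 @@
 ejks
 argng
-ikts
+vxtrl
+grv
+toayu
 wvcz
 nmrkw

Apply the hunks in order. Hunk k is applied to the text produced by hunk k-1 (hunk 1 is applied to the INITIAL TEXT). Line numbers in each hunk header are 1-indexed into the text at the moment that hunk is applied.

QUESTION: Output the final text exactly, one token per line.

Hunk 1: at line 1 remove [wkpxs,epu,ccuy] add [ibyw] -> 4 lines: mlqwd ibyw ybqs nmrkw
Hunk 2: at line 2 remove [ybqs] add [wvcz] -> 4 lines: mlqwd ibyw wvcz nmrkw
Hunk 3: at line 1 remove [ibyw] add [ejks,argng,ikts] -> 6 lines: mlqwd ejks argng ikts wvcz nmrkw
Hunk 4: at line 2 remove [ikts] add [vxtrl,grv,toayu] -> 8 lines: mlqwd ejks argng vxtrl grv toayu wvcz nmrkw

Answer: mlqwd
ejks
argng
vxtrl
grv
toayu
wvcz
nmrkw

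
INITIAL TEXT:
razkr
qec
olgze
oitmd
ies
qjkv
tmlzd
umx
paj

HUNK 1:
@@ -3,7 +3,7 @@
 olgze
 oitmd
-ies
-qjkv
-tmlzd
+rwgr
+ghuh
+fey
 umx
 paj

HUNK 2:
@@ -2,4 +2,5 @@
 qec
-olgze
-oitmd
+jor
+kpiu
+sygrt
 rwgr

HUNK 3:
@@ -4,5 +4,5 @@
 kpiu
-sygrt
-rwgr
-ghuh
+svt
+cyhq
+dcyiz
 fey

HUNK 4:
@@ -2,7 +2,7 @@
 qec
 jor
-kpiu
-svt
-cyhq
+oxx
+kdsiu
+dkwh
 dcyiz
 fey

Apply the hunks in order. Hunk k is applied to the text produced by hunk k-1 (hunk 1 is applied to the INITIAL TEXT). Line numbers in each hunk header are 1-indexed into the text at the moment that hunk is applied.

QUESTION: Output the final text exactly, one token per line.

Hunk 1: at line 3 remove [ies,qjkv,tmlzd] add [rwgr,ghuh,fey] -> 9 lines: razkr qec olgze oitmd rwgr ghuh fey umx paj
Hunk 2: at line 2 remove [olgze,oitmd] add [jor,kpiu,sygrt] -> 10 lines: razkr qec jor kpiu sygrt rwgr ghuh fey umx paj
Hunk 3: at line 4 remove [sygrt,rwgr,ghuh] add [svt,cyhq,dcyiz] -> 10 lines: razkr qec jor kpiu svt cyhq dcyiz fey umx paj
Hunk 4: at line 2 remove [kpiu,svt,cyhq] add [oxx,kdsiu,dkwh] -> 10 lines: razkr qec jor oxx kdsiu dkwh dcyiz fey umx paj

Answer: razkr
qec
jor
oxx
kdsiu
dkwh
dcyiz
fey
umx
paj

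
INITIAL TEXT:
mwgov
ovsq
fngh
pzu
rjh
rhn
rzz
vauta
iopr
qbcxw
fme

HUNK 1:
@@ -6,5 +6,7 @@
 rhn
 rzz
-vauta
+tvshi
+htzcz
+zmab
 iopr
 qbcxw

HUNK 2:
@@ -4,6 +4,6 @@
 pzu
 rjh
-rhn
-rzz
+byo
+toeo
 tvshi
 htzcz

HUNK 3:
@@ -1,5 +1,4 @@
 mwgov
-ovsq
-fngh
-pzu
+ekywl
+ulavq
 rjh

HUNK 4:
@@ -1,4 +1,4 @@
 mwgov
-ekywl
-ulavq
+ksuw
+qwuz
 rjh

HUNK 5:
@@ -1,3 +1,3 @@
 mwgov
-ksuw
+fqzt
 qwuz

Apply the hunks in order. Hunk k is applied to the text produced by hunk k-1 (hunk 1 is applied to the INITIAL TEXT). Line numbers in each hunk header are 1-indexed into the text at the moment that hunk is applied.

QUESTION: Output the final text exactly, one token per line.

Hunk 1: at line 6 remove [vauta] add [tvshi,htzcz,zmab] -> 13 lines: mwgov ovsq fngh pzu rjh rhn rzz tvshi htzcz zmab iopr qbcxw fme
Hunk 2: at line 4 remove [rhn,rzz] add [byo,toeo] -> 13 lines: mwgov ovsq fngh pzu rjh byo toeo tvshi htzcz zmab iopr qbcxw fme
Hunk 3: at line 1 remove [ovsq,fngh,pzu] add [ekywl,ulavq] -> 12 lines: mwgov ekywl ulavq rjh byo toeo tvshi htzcz zmab iopr qbcxw fme
Hunk 4: at line 1 remove [ekywl,ulavq] add [ksuw,qwuz] -> 12 lines: mwgov ksuw qwuz rjh byo toeo tvshi htzcz zmab iopr qbcxw fme
Hunk 5: at line 1 remove [ksuw] add [fqzt] -> 12 lines: mwgov fqzt qwuz rjh byo toeo tvshi htzcz zmab iopr qbcxw fme

Answer: mwgov
fqzt
qwuz
rjh
byo
toeo
tvshi
htzcz
zmab
iopr
qbcxw
fme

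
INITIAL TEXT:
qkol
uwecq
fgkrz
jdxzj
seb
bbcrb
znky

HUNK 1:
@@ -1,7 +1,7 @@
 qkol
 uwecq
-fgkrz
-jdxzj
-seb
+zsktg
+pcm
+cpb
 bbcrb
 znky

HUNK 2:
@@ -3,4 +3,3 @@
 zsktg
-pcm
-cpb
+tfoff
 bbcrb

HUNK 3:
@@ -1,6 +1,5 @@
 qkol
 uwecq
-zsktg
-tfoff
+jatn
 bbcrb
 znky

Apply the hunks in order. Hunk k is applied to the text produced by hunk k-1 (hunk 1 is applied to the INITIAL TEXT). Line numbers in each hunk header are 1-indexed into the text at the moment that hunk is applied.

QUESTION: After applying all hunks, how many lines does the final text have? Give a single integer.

Answer: 5

Derivation:
Hunk 1: at line 1 remove [fgkrz,jdxzj,seb] add [zsktg,pcm,cpb] -> 7 lines: qkol uwecq zsktg pcm cpb bbcrb znky
Hunk 2: at line 3 remove [pcm,cpb] add [tfoff] -> 6 lines: qkol uwecq zsktg tfoff bbcrb znky
Hunk 3: at line 1 remove [zsktg,tfoff] add [jatn] -> 5 lines: qkol uwecq jatn bbcrb znky
Final line count: 5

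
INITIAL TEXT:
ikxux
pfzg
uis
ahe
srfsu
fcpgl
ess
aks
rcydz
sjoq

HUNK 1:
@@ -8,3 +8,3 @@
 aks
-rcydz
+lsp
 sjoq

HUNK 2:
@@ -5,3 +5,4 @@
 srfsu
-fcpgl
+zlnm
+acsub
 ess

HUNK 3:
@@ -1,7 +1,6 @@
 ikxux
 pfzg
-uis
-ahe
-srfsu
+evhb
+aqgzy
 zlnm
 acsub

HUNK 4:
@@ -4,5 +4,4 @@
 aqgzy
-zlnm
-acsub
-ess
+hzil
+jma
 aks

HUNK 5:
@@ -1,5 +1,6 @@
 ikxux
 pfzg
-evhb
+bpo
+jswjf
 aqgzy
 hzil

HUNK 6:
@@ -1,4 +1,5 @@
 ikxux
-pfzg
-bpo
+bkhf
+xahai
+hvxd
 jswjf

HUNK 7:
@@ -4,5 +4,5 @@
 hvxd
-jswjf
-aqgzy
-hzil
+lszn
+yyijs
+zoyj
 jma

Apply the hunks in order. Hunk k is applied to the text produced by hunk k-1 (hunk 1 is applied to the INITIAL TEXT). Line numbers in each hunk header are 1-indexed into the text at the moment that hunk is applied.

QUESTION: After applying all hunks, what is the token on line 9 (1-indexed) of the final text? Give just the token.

Answer: aks

Derivation:
Hunk 1: at line 8 remove [rcydz] add [lsp] -> 10 lines: ikxux pfzg uis ahe srfsu fcpgl ess aks lsp sjoq
Hunk 2: at line 5 remove [fcpgl] add [zlnm,acsub] -> 11 lines: ikxux pfzg uis ahe srfsu zlnm acsub ess aks lsp sjoq
Hunk 3: at line 1 remove [uis,ahe,srfsu] add [evhb,aqgzy] -> 10 lines: ikxux pfzg evhb aqgzy zlnm acsub ess aks lsp sjoq
Hunk 4: at line 4 remove [zlnm,acsub,ess] add [hzil,jma] -> 9 lines: ikxux pfzg evhb aqgzy hzil jma aks lsp sjoq
Hunk 5: at line 1 remove [evhb] add [bpo,jswjf] -> 10 lines: ikxux pfzg bpo jswjf aqgzy hzil jma aks lsp sjoq
Hunk 6: at line 1 remove [pfzg,bpo] add [bkhf,xahai,hvxd] -> 11 lines: ikxux bkhf xahai hvxd jswjf aqgzy hzil jma aks lsp sjoq
Hunk 7: at line 4 remove [jswjf,aqgzy,hzil] add [lszn,yyijs,zoyj] -> 11 lines: ikxux bkhf xahai hvxd lszn yyijs zoyj jma aks lsp sjoq
Final line 9: aks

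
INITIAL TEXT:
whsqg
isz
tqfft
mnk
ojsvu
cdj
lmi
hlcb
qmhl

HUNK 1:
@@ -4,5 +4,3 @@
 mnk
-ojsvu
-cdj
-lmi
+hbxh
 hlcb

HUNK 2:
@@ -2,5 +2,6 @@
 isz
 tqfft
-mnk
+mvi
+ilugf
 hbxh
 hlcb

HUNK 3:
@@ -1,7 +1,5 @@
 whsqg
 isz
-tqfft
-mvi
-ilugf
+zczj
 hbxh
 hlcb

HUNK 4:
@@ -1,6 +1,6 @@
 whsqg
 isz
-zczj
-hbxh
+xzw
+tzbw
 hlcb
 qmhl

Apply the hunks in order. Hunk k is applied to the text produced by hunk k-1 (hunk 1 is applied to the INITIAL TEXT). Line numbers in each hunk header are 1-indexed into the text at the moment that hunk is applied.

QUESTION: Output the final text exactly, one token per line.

Hunk 1: at line 4 remove [ojsvu,cdj,lmi] add [hbxh] -> 7 lines: whsqg isz tqfft mnk hbxh hlcb qmhl
Hunk 2: at line 2 remove [mnk] add [mvi,ilugf] -> 8 lines: whsqg isz tqfft mvi ilugf hbxh hlcb qmhl
Hunk 3: at line 1 remove [tqfft,mvi,ilugf] add [zczj] -> 6 lines: whsqg isz zczj hbxh hlcb qmhl
Hunk 4: at line 1 remove [zczj,hbxh] add [xzw,tzbw] -> 6 lines: whsqg isz xzw tzbw hlcb qmhl

Answer: whsqg
isz
xzw
tzbw
hlcb
qmhl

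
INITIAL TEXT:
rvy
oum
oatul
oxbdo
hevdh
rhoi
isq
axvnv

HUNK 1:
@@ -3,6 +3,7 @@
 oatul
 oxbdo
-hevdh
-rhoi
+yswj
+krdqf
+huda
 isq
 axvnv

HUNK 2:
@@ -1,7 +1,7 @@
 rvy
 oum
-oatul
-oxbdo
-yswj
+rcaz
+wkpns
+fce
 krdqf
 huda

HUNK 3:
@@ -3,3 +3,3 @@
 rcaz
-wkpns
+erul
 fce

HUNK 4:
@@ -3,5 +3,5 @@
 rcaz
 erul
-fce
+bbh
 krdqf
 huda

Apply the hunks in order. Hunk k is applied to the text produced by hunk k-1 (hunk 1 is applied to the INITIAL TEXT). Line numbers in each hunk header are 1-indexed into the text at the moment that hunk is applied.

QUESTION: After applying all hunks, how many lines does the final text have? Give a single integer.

Answer: 9

Derivation:
Hunk 1: at line 3 remove [hevdh,rhoi] add [yswj,krdqf,huda] -> 9 lines: rvy oum oatul oxbdo yswj krdqf huda isq axvnv
Hunk 2: at line 1 remove [oatul,oxbdo,yswj] add [rcaz,wkpns,fce] -> 9 lines: rvy oum rcaz wkpns fce krdqf huda isq axvnv
Hunk 3: at line 3 remove [wkpns] add [erul] -> 9 lines: rvy oum rcaz erul fce krdqf huda isq axvnv
Hunk 4: at line 3 remove [fce] add [bbh] -> 9 lines: rvy oum rcaz erul bbh krdqf huda isq axvnv
Final line count: 9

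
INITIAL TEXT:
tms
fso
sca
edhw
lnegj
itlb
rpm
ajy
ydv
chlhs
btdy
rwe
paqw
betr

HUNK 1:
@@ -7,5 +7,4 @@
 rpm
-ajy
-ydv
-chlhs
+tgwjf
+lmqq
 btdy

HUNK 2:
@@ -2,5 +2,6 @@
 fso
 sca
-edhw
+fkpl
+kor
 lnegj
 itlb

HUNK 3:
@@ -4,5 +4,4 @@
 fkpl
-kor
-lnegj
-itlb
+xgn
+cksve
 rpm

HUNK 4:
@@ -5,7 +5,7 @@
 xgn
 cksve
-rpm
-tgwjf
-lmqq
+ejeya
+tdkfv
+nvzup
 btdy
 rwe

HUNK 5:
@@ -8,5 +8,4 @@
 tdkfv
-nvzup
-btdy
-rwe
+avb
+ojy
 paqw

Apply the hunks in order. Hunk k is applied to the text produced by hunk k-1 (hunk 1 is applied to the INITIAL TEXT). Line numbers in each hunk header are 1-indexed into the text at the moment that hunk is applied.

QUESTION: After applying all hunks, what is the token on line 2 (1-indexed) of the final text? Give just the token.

Answer: fso

Derivation:
Hunk 1: at line 7 remove [ajy,ydv,chlhs] add [tgwjf,lmqq] -> 13 lines: tms fso sca edhw lnegj itlb rpm tgwjf lmqq btdy rwe paqw betr
Hunk 2: at line 2 remove [edhw] add [fkpl,kor] -> 14 lines: tms fso sca fkpl kor lnegj itlb rpm tgwjf lmqq btdy rwe paqw betr
Hunk 3: at line 4 remove [kor,lnegj,itlb] add [xgn,cksve] -> 13 lines: tms fso sca fkpl xgn cksve rpm tgwjf lmqq btdy rwe paqw betr
Hunk 4: at line 5 remove [rpm,tgwjf,lmqq] add [ejeya,tdkfv,nvzup] -> 13 lines: tms fso sca fkpl xgn cksve ejeya tdkfv nvzup btdy rwe paqw betr
Hunk 5: at line 8 remove [nvzup,btdy,rwe] add [avb,ojy] -> 12 lines: tms fso sca fkpl xgn cksve ejeya tdkfv avb ojy paqw betr
Final line 2: fso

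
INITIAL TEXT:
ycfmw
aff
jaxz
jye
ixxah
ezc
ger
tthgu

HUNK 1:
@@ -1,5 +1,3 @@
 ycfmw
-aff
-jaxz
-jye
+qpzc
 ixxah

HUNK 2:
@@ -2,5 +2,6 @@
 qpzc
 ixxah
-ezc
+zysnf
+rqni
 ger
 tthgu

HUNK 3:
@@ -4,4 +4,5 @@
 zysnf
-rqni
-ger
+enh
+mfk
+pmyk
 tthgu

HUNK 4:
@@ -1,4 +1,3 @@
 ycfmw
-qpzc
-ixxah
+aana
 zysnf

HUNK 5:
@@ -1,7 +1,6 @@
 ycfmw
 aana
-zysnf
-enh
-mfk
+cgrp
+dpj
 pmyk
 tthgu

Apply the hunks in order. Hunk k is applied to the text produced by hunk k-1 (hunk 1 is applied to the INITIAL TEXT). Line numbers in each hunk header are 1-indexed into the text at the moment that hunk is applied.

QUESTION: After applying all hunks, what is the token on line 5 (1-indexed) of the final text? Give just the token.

Hunk 1: at line 1 remove [aff,jaxz,jye] add [qpzc] -> 6 lines: ycfmw qpzc ixxah ezc ger tthgu
Hunk 2: at line 2 remove [ezc] add [zysnf,rqni] -> 7 lines: ycfmw qpzc ixxah zysnf rqni ger tthgu
Hunk 3: at line 4 remove [rqni,ger] add [enh,mfk,pmyk] -> 8 lines: ycfmw qpzc ixxah zysnf enh mfk pmyk tthgu
Hunk 4: at line 1 remove [qpzc,ixxah] add [aana] -> 7 lines: ycfmw aana zysnf enh mfk pmyk tthgu
Hunk 5: at line 1 remove [zysnf,enh,mfk] add [cgrp,dpj] -> 6 lines: ycfmw aana cgrp dpj pmyk tthgu
Final line 5: pmyk

Answer: pmyk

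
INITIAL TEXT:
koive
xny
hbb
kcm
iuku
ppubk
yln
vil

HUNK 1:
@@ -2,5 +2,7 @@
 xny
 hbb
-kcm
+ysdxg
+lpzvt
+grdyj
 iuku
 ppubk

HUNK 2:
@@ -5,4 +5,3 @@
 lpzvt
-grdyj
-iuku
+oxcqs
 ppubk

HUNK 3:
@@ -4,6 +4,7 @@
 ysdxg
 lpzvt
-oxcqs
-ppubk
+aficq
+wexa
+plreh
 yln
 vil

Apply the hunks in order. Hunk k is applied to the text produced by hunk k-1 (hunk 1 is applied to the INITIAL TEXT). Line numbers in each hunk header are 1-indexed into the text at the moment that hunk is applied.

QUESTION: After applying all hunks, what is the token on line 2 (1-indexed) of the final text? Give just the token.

Answer: xny

Derivation:
Hunk 1: at line 2 remove [kcm] add [ysdxg,lpzvt,grdyj] -> 10 lines: koive xny hbb ysdxg lpzvt grdyj iuku ppubk yln vil
Hunk 2: at line 5 remove [grdyj,iuku] add [oxcqs] -> 9 lines: koive xny hbb ysdxg lpzvt oxcqs ppubk yln vil
Hunk 3: at line 4 remove [oxcqs,ppubk] add [aficq,wexa,plreh] -> 10 lines: koive xny hbb ysdxg lpzvt aficq wexa plreh yln vil
Final line 2: xny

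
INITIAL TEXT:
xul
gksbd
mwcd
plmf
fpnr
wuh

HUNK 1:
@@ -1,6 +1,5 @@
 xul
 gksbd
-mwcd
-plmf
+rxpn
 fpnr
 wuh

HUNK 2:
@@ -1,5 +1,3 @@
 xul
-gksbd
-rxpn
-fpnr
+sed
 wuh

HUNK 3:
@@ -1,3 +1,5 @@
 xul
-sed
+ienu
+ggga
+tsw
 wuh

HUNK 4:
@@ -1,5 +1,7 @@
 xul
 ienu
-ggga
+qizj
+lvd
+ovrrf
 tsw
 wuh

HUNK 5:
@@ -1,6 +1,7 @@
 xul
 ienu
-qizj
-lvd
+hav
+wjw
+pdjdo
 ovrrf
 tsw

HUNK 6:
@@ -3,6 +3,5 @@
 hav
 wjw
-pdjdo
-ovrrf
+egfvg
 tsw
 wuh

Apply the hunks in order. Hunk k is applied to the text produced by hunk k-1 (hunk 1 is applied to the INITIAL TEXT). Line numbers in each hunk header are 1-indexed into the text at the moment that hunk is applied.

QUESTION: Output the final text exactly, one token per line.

Answer: xul
ienu
hav
wjw
egfvg
tsw
wuh

Derivation:
Hunk 1: at line 1 remove [mwcd,plmf] add [rxpn] -> 5 lines: xul gksbd rxpn fpnr wuh
Hunk 2: at line 1 remove [gksbd,rxpn,fpnr] add [sed] -> 3 lines: xul sed wuh
Hunk 3: at line 1 remove [sed] add [ienu,ggga,tsw] -> 5 lines: xul ienu ggga tsw wuh
Hunk 4: at line 1 remove [ggga] add [qizj,lvd,ovrrf] -> 7 lines: xul ienu qizj lvd ovrrf tsw wuh
Hunk 5: at line 1 remove [qizj,lvd] add [hav,wjw,pdjdo] -> 8 lines: xul ienu hav wjw pdjdo ovrrf tsw wuh
Hunk 6: at line 3 remove [pdjdo,ovrrf] add [egfvg] -> 7 lines: xul ienu hav wjw egfvg tsw wuh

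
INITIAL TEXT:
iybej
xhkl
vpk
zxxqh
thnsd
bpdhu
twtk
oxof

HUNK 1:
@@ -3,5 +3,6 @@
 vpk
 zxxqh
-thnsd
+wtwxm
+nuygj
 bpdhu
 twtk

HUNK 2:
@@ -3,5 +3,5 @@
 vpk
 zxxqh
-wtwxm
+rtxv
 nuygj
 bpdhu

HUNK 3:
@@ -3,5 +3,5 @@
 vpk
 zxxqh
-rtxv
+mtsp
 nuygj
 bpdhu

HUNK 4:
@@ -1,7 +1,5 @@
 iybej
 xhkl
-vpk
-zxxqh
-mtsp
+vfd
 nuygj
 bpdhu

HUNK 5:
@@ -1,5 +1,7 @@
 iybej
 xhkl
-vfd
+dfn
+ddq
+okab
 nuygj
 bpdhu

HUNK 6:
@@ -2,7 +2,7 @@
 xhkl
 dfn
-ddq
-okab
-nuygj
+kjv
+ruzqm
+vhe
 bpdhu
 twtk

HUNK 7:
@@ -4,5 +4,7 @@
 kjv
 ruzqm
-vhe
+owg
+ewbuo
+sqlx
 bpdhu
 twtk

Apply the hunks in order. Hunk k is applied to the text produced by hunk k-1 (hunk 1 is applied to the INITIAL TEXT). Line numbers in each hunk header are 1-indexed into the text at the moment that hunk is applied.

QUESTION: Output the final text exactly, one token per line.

Hunk 1: at line 3 remove [thnsd] add [wtwxm,nuygj] -> 9 lines: iybej xhkl vpk zxxqh wtwxm nuygj bpdhu twtk oxof
Hunk 2: at line 3 remove [wtwxm] add [rtxv] -> 9 lines: iybej xhkl vpk zxxqh rtxv nuygj bpdhu twtk oxof
Hunk 3: at line 3 remove [rtxv] add [mtsp] -> 9 lines: iybej xhkl vpk zxxqh mtsp nuygj bpdhu twtk oxof
Hunk 4: at line 1 remove [vpk,zxxqh,mtsp] add [vfd] -> 7 lines: iybej xhkl vfd nuygj bpdhu twtk oxof
Hunk 5: at line 1 remove [vfd] add [dfn,ddq,okab] -> 9 lines: iybej xhkl dfn ddq okab nuygj bpdhu twtk oxof
Hunk 6: at line 2 remove [ddq,okab,nuygj] add [kjv,ruzqm,vhe] -> 9 lines: iybej xhkl dfn kjv ruzqm vhe bpdhu twtk oxof
Hunk 7: at line 4 remove [vhe] add [owg,ewbuo,sqlx] -> 11 lines: iybej xhkl dfn kjv ruzqm owg ewbuo sqlx bpdhu twtk oxof

Answer: iybej
xhkl
dfn
kjv
ruzqm
owg
ewbuo
sqlx
bpdhu
twtk
oxof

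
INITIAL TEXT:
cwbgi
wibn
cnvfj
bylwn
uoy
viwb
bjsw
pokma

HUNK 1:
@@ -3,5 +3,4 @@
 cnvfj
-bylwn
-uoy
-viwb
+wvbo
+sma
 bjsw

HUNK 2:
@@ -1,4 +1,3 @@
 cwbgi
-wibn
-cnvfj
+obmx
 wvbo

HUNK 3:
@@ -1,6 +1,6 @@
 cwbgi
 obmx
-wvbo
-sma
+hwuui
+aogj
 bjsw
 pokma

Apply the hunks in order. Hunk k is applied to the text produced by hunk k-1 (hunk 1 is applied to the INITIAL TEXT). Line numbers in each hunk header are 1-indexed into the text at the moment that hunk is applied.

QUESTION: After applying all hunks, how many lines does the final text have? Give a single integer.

Answer: 6

Derivation:
Hunk 1: at line 3 remove [bylwn,uoy,viwb] add [wvbo,sma] -> 7 lines: cwbgi wibn cnvfj wvbo sma bjsw pokma
Hunk 2: at line 1 remove [wibn,cnvfj] add [obmx] -> 6 lines: cwbgi obmx wvbo sma bjsw pokma
Hunk 3: at line 1 remove [wvbo,sma] add [hwuui,aogj] -> 6 lines: cwbgi obmx hwuui aogj bjsw pokma
Final line count: 6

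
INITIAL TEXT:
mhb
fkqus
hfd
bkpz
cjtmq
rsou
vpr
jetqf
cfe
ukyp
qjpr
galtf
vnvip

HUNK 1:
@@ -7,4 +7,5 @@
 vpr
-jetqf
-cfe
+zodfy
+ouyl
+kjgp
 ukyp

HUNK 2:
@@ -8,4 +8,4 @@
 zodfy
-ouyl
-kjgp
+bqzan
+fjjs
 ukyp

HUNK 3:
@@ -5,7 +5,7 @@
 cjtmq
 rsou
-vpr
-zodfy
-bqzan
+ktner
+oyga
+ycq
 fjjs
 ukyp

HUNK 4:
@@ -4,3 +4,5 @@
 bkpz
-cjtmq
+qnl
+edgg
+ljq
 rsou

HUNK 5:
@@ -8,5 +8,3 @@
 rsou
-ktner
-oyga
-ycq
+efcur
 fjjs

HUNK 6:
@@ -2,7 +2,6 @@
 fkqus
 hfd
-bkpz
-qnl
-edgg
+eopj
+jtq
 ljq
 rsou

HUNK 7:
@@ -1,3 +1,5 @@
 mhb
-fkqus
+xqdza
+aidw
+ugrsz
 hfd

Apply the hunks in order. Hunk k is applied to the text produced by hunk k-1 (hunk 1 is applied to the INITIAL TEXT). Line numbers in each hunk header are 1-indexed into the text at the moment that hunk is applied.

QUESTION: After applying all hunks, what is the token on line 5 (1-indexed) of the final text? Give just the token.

Answer: hfd

Derivation:
Hunk 1: at line 7 remove [jetqf,cfe] add [zodfy,ouyl,kjgp] -> 14 lines: mhb fkqus hfd bkpz cjtmq rsou vpr zodfy ouyl kjgp ukyp qjpr galtf vnvip
Hunk 2: at line 8 remove [ouyl,kjgp] add [bqzan,fjjs] -> 14 lines: mhb fkqus hfd bkpz cjtmq rsou vpr zodfy bqzan fjjs ukyp qjpr galtf vnvip
Hunk 3: at line 5 remove [vpr,zodfy,bqzan] add [ktner,oyga,ycq] -> 14 lines: mhb fkqus hfd bkpz cjtmq rsou ktner oyga ycq fjjs ukyp qjpr galtf vnvip
Hunk 4: at line 4 remove [cjtmq] add [qnl,edgg,ljq] -> 16 lines: mhb fkqus hfd bkpz qnl edgg ljq rsou ktner oyga ycq fjjs ukyp qjpr galtf vnvip
Hunk 5: at line 8 remove [ktner,oyga,ycq] add [efcur] -> 14 lines: mhb fkqus hfd bkpz qnl edgg ljq rsou efcur fjjs ukyp qjpr galtf vnvip
Hunk 6: at line 2 remove [bkpz,qnl,edgg] add [eopj,jtq] -> 13 lines: mhb fkqus hfd eopj jtq ljq rsou efcur fjjs ukyp qjpr galtf vnvip
Hunk 7: at line 1 remove [fkqus] add [xqdza,aidw,ugrsz] -> 15 lines: mhb xqdza aidw ugrsz hfd eopj jtq ljq rsou efcur fjjs ukyp qjpr galtf vnvip
Final line 5: hfd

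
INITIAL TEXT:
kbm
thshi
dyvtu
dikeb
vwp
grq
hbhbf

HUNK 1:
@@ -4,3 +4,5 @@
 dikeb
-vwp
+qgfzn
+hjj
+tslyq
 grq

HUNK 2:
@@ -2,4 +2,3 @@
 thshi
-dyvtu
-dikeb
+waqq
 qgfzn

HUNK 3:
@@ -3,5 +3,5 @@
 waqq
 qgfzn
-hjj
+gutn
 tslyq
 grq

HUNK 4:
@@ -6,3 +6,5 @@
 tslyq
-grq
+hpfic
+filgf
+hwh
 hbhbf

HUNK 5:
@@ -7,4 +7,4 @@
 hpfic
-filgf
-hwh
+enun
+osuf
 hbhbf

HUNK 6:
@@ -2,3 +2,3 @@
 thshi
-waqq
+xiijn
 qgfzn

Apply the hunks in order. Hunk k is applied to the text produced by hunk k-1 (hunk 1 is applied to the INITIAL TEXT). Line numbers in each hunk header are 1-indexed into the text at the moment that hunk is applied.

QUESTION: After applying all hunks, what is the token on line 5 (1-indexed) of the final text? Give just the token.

Hunk 1: at line 4 remove [vwp] add [qgfzn,hjj,tslyq] -> 9 lines: kbm thshi dyvtu dikeb qgfzn hjj tslyq grq hbhbf
Hunk 2: at line 2 remove [dyvtu,dikeb] add [waqq] -> 8 lines: kbm thshi waqq qgfzn hjj tslyq grq hbhbf
Hunk 3: at line 3 remove [hjj] add [gutn] -> 8 lines: kbm thshi waqq qgfzn gutn tslyq grq hbhbf
Hunk 4: at line 6 remove [grq] add [hpfic,filgf,hwh] -> 10 lines: kbm thshi waqq qgfzn gutn tslyq hpfic filgf hwh hbhbf
Hunk 5: at line 7 remove [filgf,hwh] add [enun,osuf] -> 10 lines: kbm thshi waqq qgfzn gutn tslyq hpfic enun osuf hbhbf
Hunk 6: at line 2 remove [waqq] add [xiijn] -> 10 lines: kbm thshi xiijn qgfzn gutn tslyq hpfic enun osuf hbhbf
Final line 5: gutn

Answer: gutn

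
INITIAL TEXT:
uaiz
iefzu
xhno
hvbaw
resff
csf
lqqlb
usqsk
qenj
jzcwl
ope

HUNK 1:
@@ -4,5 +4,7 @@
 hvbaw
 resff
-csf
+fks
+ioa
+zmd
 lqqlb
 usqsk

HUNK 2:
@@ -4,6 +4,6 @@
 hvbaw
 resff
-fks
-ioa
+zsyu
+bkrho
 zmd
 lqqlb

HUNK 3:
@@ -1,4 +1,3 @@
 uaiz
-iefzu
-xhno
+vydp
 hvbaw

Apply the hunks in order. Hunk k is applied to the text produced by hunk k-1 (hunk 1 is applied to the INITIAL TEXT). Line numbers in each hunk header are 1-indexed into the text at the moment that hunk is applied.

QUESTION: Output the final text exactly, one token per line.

Hunk 1: at line 4 remove [csf] add [fks,ioa,zmd] -> 13 lines: uaiz iefzu xhno hvbaw resff fks ioa zmd lqqlb usqsk qenj jzcwl ope
Hunk 2: at line 4 remove [fks,ioa] add [zsyu,bkrho] -> 13 lines: uaiz iefzu xhno hvbaw resff zsyu bkrho zmd lqqlb usqsk qenj jzcwl ope
Hunk 3: at line 1 remove [iefzu,xhno] add [vydp] -> 12 lines: uaiz vydp hvbaw resff zsyu bkrho zmd lqqlb usqsk qenj jzcwl ope

Answer: uaiz
vydp
hvbaw
resff
zsyu
bkrho
zmd
lqqlb
usqsk
qenj
jzcwl
ope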